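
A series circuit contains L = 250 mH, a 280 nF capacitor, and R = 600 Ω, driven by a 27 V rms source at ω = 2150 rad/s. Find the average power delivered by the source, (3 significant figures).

270 mW

X_L = ωL = 538 Ω
X_C = 1/(ωC) = 1660 Ω
Net reactance X = X_L − X_C = -1120 Ω
Z = 600 − j1120 Ω
|Z| = √(600² + 1120²) = 1270 Ω
∠Z = arctan(-1120/600) = -61.9°
I = V/|Z| = 21.2 mA
P = VI cos φ = 27 × 0.0212 × cos(-61.9°) = 270 mW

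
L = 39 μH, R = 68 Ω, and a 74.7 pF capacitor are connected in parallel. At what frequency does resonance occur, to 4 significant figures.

ω₀ = 1/√(LC) = 1/√(3.9e-05 × 7.47e-11) = 1.853e+07 rad/s
f₀ = ω₀/(2π) = 2.949 MHz

2.949 MHz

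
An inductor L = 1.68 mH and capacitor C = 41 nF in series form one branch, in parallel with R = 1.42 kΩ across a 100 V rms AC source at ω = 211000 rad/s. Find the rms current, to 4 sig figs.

424.5 mA

X_L = ωL = 354.5 Ω
X_C = 1/(ωC) = 115.6 Ω
Branch 1: Z₁ = R = 1420 Ω
Branch 2 (series LC): Z₂ = j(X_L − X_C) = j238.9 Ω
Parallel: Z = Z₁Z₂/(Z₁+Z₂), |Z| = 235.6 Ω, ∠Z = 80.45°
I = V/|Z| = 100/235.6 = 424.5 mA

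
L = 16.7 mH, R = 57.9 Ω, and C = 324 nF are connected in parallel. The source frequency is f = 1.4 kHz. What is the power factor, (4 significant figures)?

0.9747

ω = 2πf = 8796 rad/s
X_L = ωL = 146.9 Ω
X_C = 1/(ωC) = 350.9 Ω
Parallel: admittances add. Y = 1/R + 1/(jωL) + jωC
Y = (0.01727 − j0.003957) S
|Y| = 0.01772 S → |Z| = 1/|Y| = 56.44 Ω, ∠Z = −∠Y = 12.91°
cos φ = cos(12.91°) = 0.9747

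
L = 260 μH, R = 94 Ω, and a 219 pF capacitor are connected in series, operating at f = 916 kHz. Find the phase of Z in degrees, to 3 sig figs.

ω = 2πf = 5.755e+06 rad/s
X_L = ωL = 1500 Ω
X_C = 1/(ωC) = 793 Ω
Net reactance X = X_L − X_C = 703 Ω
Z = 94.0 + j703 Ω
|Z| = √(94.0² + 703²) = 709 Ω
∠Z = arctan(703/94.0) = 82.4°

82.4°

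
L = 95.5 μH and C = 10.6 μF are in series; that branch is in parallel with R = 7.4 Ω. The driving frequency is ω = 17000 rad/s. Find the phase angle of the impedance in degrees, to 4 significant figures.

X_L = ωL = 1.624 Ω
X_C = 1/(ωC) = 5.549 Ω
Branch 1: Z₁ = R = 7.400 Ω
Branch 2 (series LC): Z₂ = j(X_L − X_C) = −j3.926 Ω
Parallel: Z = Z₁Z₂/(Z₁+Z₂), |Z| = 3.468 Ω, ∠Z = -62.05°

-62.05°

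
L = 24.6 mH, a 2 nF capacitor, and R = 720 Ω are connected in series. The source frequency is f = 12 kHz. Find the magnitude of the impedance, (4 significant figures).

ω = 2πf = 75400 rad/s
X_L = ωL = 1855 Ω
X_C = 1/(ωC) = 6631 Ω
Net reactance X = X_L − X_C = -4777 Ω
Z = 720.0 − j4777 Ω
|Z| = √(720.0² + 4777²) = 4831 Ω

4831 Ω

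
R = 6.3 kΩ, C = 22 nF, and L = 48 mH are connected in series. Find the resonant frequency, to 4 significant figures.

4.898 kHz

ω₀ = 1/√(LC) = 1/√(0.048 × 2.2e-08) = 30770 rad/s
f₀ = ω₀/(2π) = 4.898 kHz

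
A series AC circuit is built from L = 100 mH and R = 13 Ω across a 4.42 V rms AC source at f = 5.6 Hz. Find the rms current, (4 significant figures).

328.2 mA

ω = 2πf = 35.19 rad/s
X_L = ωL = 3.519 Ω
Z = 13.00 + j3.519 Ω
|Z| = √(13.00² + 3.519²) = 13.47 Ω
I = V/|Z| = 4.42/13.47 = 328.2 mA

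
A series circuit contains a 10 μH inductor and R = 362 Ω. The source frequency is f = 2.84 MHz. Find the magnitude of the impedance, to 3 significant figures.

ω = 2πf = 1.784e+07 rad/s
X_L = ωL = 178 Ω
Z = 362 + j178 Ω
|Z| = √(362² + 178²) = 404 Ω

404 Ω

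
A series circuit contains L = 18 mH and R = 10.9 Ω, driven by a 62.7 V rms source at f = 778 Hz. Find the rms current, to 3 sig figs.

ω = 2πf = 4888 rad/s
X_L = ωL = 88.0 Ω
Z = 10.9 + j88.0 Ω
|Z| = √(10.9² + 88.0²) = 88.7 Ω
I = V/|Z| = 62.7/88.7 = 707 mA

707 mA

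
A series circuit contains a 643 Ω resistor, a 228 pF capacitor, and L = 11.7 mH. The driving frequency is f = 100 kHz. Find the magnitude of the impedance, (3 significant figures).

742 Ω

ω = 2πf = 628300 rad/s
X_L = ωL = 7350 Ω
X_C = 1/(ωC) = 6980 Ω
Net reactance X = X_L − X_C = 371 Ω
Z = 643 + j371 Ω
|Z| = √(643² + 371²) = 742 Ω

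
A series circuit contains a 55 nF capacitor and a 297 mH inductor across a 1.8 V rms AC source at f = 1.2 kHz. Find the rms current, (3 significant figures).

10.5 mA

ω = 2πf = 7540 rad/s
X_L = ωL = 2240 Ω
X_C = 1/(ωC) = 2410 Ω
Net reactance X = X_L − X_C = -172 Ω
Z = − j172 Ω
|Z| = √(0² + 172²) = 172 Ω
I = V/|Z| = 1.8/172 = 10.5 mA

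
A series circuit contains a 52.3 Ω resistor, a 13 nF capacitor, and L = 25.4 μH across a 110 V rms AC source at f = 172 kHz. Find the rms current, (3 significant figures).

ω = 2πf = 1.081e+06 rad/s
X_L = ωL = 27.4 Ω
X_C = 1/(ωC) = 71.2 Ω
Net reactance X = X_L − X_C = -43.7 Ω
Z = 52.3 − j43.7 Ω
|Z| = √(52.3² + 43.7²) = 68.2 Ω
I = V/|Z| = 110/68.2 = 1.61 A

1.61 A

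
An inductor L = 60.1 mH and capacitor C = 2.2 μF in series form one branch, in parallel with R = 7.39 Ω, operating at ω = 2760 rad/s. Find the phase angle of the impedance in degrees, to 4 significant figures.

80.89°

X_L = ωL = 165.9 Ω
X_C = 1/(ωC) = 164.7 Ω
Branch 1: Z₁ = R = 7.390 Ω
Branch 2 (series LC): Z₂ = j(X_L − X_C) = j1.186 Ω
Parallel: Z = Z₁Z₂/(Z₁+Z₂), |Z| = 1.171 Ω, ∠Z = 80.89°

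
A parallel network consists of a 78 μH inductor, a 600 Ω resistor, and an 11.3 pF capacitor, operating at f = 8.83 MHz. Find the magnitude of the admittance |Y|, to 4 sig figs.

1.713 mS

ω = 2πf = 5.548e+07 rad/s
X_L = ωL = 4327 Ω
X_C = 1/(ωC) = 1595 Ω
Parallel: admittances add. Y = 1/R + 1/(jωL) + jωC
Y = (0.001667 + j0.0003958) S
|Y| = 0.001713 S → |Z| = 1/|Y| = 583.8 Ω, ∠Z = −∠Y = -13.36°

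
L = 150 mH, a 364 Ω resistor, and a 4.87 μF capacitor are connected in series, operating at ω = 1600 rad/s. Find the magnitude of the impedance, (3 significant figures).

X_L = ωL = 240 Ω
X_C = 1/(ωC) = 128 Ω
Net reactance X = X_L − X_C = 112 Ω
Z = 364 + j112 Ω
|Z| = √(364² + 112²) = 381 Ω

381 Ω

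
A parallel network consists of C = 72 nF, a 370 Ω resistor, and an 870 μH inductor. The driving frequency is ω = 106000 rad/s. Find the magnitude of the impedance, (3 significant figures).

X_L = ωL = 92.2 Ω
X_C = 1/(ωC) = 131 Ω
Parallel: admittances add. Y = 1/R + 1/(jωL) + jωC
Y = (0.00270 − j0.00321) S
|Y| = 0.00420 S → |Z| = 1/|Y| = 238 Ω, ∠Z = −∠Y = 49.9°

238 Ω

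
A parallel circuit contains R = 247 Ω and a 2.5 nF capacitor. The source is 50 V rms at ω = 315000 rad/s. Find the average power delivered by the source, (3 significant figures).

10.1 W

X_C = 1/(ωC) = 1270 Ω
Parallel: admittances add. Y = 1/R + jωC
Y = (0.00405 + j0.000788) S
|Y| = 0.00412 S → |Z| = 1/|Y| = 242 Ω, ∠Z = −∠Y = -11.0°
I = V/|Z| = 206 mA
P = VI cos φ = 50 × 0.206 × cos(-11.0°) = 10.1 W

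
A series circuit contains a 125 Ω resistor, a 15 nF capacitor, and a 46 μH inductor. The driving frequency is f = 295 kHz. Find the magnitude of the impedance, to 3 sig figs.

ω = 2πf = 1.854e+06 rad/s
X_L = ωL = 85.3 Ω
X_C = 1/(ωC) = 36.0 Ω
Net reactance X = X_L − X_C = 49.3 Ω
Z = 125 + j49.3 Ω
|Z| = √(125² + 49.3²) = 134 Ω

134 Ω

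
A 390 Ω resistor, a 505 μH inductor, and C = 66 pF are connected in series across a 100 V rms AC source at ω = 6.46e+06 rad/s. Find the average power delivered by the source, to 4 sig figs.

X_L = ωL = 3262 Ω
X_C = 1/(ωC) = 2345 Ω
Net reactance X = X_L − X_C = 916.9 Ω
Z = 390.0 + j916.9 Ω
|Z| = √(390.0² + 916.9²) = 996.4 Ω
∠Z = arctan(916.9/390.0) = 66.96°
I = V/|Z| = 100.4 mA
P = VI cos φ = 100 × 0.1004 × cos(66.96°) = 3.929 W

3.929 W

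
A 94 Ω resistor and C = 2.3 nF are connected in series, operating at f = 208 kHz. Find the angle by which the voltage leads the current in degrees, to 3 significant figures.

ω = 2πf = 1.307e+06 rad/s
X_C = 1/(ωC) = 333 Ω
Z = 94.0 − j333 Ω
|Z| = √(94.0² + 333²) = 346 Ω
∠Z = arctan(-333/94.0) = -74.2°

-74.2°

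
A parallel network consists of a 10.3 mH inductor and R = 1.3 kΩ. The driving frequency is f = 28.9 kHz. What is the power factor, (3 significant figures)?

ω = 2πf = 181600 rad/s
X_L = ωL = 1870 Ω
Parallel: admittances add. Y = 1/R + 1/(jωL)
Y = (0.000769 − j0.000535) S
|Y| = 0.000937 S → |Z| = 1/|Y| = 1070 Ω, ∠Z = −∠Y = 34.8°
cos φ = cos(34.8°) = 0.821

0.821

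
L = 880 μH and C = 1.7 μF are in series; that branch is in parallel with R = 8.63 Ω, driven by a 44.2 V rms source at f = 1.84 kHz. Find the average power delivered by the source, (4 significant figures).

226.4 W

ω = 2πf = 11560 rad/s
X_L = ωL = 10.17 Ω
X_C = 1/(ωC) = 50.88 Ω
Branch 1: Z₁ = R = 8.630 Ω
Branch 2 (series LC): Z₂ = j(X_L − X_C) = −j40.71 Ω
Parallel: Z = Z₁Z₂/(Z₁+Z₂), |Z| = 8.442 Ω, ∠Z = -11.97°
I = V/|Z| = 5.236 A
P = VI cos φ = 44.2 × 5.236 × cos(-11.97°) = 226.4 W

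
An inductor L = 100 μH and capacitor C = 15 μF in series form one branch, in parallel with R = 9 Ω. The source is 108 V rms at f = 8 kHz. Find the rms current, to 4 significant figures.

ω = 2πf = 50270 rad/s
X_L = ωL = 5.027 Ω
X_C = 1/(ωC) = 1.326 Ω
Branch 1: Z₁ = R = 9.000 Ω
Branch 2 (series LC): Z₂ = j(X_L − X_C) = j3.700 Ω
Parallel: Z = Z₁Z₂/(Z₁+Z₂), |Z| = 3.422 Ω, ∠Z = 67.65°
I = V/|Z| = 108/3.422 = 31.56 A

31.56 A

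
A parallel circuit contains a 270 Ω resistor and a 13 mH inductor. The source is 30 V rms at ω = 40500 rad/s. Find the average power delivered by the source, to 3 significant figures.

X_L = ωL = 526 Ω
Parallel: admittances add. Y = 1/R + 1/(jωL)
Y = (0.00370 − j0.00190) S
|Y| = 0.00416 S → |Z| = 1/|Y| = 240 Ω, ∠Z = −∠Y = 27.1°
I = V/|Z| = 125 mA
P = VI cos φ = 30 × 0.125 × cos(27.1°) = 3.33 W

3.33 W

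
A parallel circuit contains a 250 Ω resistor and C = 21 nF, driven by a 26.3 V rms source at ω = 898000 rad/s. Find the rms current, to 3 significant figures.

X_C = 1/(ωC) = 53.0 Ω
Parallel: admittances add. Y = 1/R + jωC
Y = (0.00400 + j0.0189) S
|Y| = 0.0193 S → |Z| = 1/|Y| = 51.9 Ω, ∠Z = −∠Y = -78.0°
I = V/|Z| = 26.3/51.9 = 507 mA

507 mA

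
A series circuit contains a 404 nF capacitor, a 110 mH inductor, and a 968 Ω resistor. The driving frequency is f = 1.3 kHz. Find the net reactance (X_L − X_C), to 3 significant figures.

595 Ω

ω = 2πf = 8168 rad/s
X_L = ωL = 898 Ω
X_C = 1/(ωC) = 303 Ω
X = 898 − 303 = 595 Ω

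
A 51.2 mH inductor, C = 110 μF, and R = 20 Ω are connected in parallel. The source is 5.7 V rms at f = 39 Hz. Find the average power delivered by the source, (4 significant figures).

1.625 W

ω = 2πf = 245.0 rad/s
X_L = ωL = 12.55 Ω
X_C = 1/(ωC) = 37.10 Ω
Parallel: admittances add. Y = 1/R + 1/(jωL) + jωC
Y = (0.05000 − j0.05275) S
|Y| = 0.07268 S → |Z| = 1/|Y| = 13.76 Ω, ∠Z = −∠Y = 46.53°
I = V/|Z| = 414.3 mA
P = VI cos φ = 5.7 × 0.4143 × cos(46.53°) = 1.625 W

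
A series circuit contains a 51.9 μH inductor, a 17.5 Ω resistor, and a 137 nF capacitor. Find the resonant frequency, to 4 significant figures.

59.69 kHz

ω₀ = 1/√(LC) = 1/√(5.19e-05 × 1.37e-07) = 375000 rad/s
f₀ = ω₀/(2π) = 59.69 kHz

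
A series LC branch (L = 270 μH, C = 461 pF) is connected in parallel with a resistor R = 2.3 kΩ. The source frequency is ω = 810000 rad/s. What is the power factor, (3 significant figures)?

0.730

X_L = ωL = 219 Ω
X_C = 1/(ωC) = 2680 Ω
Branch 1: Z₁ = R = 2300 Ω
Branch 2 (series LC): Z₂ = j(X_L − X_C) = −j2460 Ω
Parallel: Z = Z₁Z₂/(Z₁+Z₂), |Z| = 1680 Ω, ∠Z = -43.1°
cos φ = cos(-43.1°) = 0.730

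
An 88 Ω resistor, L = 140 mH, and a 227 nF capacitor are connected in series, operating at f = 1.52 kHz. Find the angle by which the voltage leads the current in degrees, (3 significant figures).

ω = 2πf = 9550 rad/s
X_L = ωL = 1340 Ω
X_C = 1/(ωC) = 461 Ω
Net reactance X = X_L − X_C = 876 Ω
Z = 88.0 + j876 Ω
|Z| = √(88.0² + 876²) = 880 Ω
∠Z = arctan(876/88.0) = 84.3°

84.3°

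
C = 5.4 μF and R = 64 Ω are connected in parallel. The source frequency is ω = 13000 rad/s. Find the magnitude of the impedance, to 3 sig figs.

X_C = 1/(ωC) = 14.2 Ω
Parallel: admittances add. Y = 1/R + jωC
Y = (0.0156 + j0.0702) S
|Y| = 0.0719 S → |Z| = 1/|Y| = 13.9 Ω, ∠Z = −∠Y = -77.5°

13.9 Ω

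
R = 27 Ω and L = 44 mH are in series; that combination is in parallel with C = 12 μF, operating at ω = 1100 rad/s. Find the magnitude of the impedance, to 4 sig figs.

X_L = ωL = 48.40 Ω
X_C = 1/(ωC) = 75.76 Ω
Branch 1 (R+jX_L): Z₁ = 27.00 + j48.40 Ω, |Z₁| = 55.42 Ω
Branch 2 (−jX_C): Z₂ = −j75.76 Ω
Parallel: Z = Z₁Z₂/(Z₁+Z₂), |Z| = 109.2 Ω, ∠Z = 16.22°

109.2 Ω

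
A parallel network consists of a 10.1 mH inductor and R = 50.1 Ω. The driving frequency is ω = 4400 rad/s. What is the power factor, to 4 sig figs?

0.6636

X_L = ωL = 44.44 Ω
Parallel: admittances add. Y = 1/R + 1/(jωL)
Y = (0.01996 − j0.02250) S
|Y| = 0.03008 S → |Z| = 1/|Y| = 33.25 Ω, ∠Z = −∠Y = 48.43°
cos φ = cos(48.43°) = 0.6636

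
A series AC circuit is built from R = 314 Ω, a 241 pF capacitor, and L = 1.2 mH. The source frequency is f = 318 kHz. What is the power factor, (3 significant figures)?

0.699

ω = 2πf = 1.998e+06 rad/s
X_L = ωL = 2400 Ω
X_C = 1/(ωC) = 2080 Ω
Net reactance X = X_L − X_C = 321 Ω
Z = 314 + j321 Ω
|Z| = √(314² + 321²) = 449 Ω
∠Z = arctan(321/314) = 45.6°
cos φ = cos(45.6°) = 0.699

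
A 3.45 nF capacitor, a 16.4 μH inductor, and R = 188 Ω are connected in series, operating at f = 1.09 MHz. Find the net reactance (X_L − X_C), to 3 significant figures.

ω = 2πf = 6.849e+06 rad/s
X_L = ωL = 112 Ω
X_C = 1/(ωC) = 42.3 Ω
X = 112 − 42.3 = 70.0 Ω

70.0 Ω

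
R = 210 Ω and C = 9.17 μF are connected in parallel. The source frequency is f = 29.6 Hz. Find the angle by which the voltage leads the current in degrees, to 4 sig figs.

ω = 2πf = 186.0 rad/s
X_C = 1/(ωC) = 586.4 Ω
Parallel: admittances add. Y = 1/R + jωC
Y = (0.004762 + j0.001705) S
|Y| = 0.005058 S → |Z| = 1/|Y| = 197.7 Ω, ∠Z = −∠Y = -19.70°

-19.70°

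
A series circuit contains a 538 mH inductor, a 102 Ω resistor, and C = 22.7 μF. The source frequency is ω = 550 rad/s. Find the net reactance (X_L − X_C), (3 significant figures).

216 Ω

X_L = ωL = 296 Ω
X_C = 1/(ωC) = 80.1 Ω
X = 296 − 80.1 = 216 Ω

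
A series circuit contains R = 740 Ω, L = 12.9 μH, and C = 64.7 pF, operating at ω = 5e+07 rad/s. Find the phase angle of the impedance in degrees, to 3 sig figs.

X_L = ωL = 645 Ω
X_C = 1/(ωC) = 309 Ω
Net reactance X = X_L − X_C = 336 Ω
Z = 740 + j336 Ω
|Z| = √(740² + 336²) = 813 Ω
∠Z = arctan(336/740) = 24.4°

24.4°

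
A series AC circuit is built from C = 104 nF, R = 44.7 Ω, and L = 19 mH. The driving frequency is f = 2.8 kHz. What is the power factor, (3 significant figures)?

ω = 2πf = 17590 rad/s
X_L = ωL = 334 Ω
X_C = 1/(ωC) = 547 Ω
Net reactance X = X_L − X_C = -212 Ω
Z = 44.7 − j212 Ω
|Z| = √(44.7² + 212²) = 217 Ω
∠Z = arctan(-212/44.7) = -78.1°
cos φ = cos(-78.1°) = 0.206

0.206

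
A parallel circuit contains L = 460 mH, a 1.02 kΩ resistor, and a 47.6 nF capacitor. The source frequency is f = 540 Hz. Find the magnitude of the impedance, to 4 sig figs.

916.4 Ω

ω = 2πf = 3393 rad/s
X_L = ωL = 1561 Ω
X_C = 1/(ωC) = 6192 Ω
Parallel: admittances add. Y = 1/R + 1/(jωL) + jωC
Y = (0.0009804 − j0.0004792) S
|Y| = 0.001091 S → |Z| = 1/|Y| = 916.4 Ω, ∠Z = −∠Y = 26.05°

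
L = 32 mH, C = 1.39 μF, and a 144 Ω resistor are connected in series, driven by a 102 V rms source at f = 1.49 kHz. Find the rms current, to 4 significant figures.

ω = 2πf = 9362 rad/s
X_L = ωL = 299.6 Ω
X_C = 1/(ωC) = 76.85 Ω
Net reactance X = X_L − X_C = 222.7 Ω
Z = 144.0 + j222.7 Ω
|Z| = √(144.0² + 222.7²) = 265.2 Ω
I = V/|Z| = 102/265.2 = 384.6 mA

384.6 mA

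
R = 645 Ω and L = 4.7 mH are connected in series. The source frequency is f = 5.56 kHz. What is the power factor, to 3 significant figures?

0.969

ω = 2πf = 34930 rad/s
X_L = ωL = 164 Ω
Z = 645 + j164 Ω
|Z| = √(645² + 164²) = 666 Ω
∠Z = arctan(164/645) = 14.3°
cos φ = cos(14.3°) = 0.969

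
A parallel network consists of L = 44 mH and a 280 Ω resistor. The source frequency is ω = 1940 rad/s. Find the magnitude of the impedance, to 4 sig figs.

X_L = ωL = 85.36 Ω
Parallel: admittances add. Y = 1/R + 1/(jωL)
Y = (0.003571 − j0.01172) S
|Y| = 0.01225 S → |Z| = 1/|Y| = 81.65 Ω, ∠Z = −∠Y = 73.05°

81.65 Ω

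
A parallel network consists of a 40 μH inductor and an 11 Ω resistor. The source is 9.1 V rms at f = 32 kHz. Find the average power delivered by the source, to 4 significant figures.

7.528 W

ω = 2πf = 201100 rad/s
X_L = ωL = 8.042 Ω
Parallel: admittances add. Y = 1/R + 1/(jωL)
Y = (0.09091 − j0.1243) S
|Y| = 0.1540 S → |Z| = 1/|Y| = 6.492 Ω, ∠Z = −∠Y = 53.83°
I = V/|Z| = 1.402 A
P = VI cos φ = 9.1 × 1.402 × cos(53.83°) = 7.528 W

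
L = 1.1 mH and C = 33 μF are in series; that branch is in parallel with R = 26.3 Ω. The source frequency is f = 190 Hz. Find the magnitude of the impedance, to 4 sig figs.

ω = 2πf = 1194 rad/s
X_L = ωL = 1.313 Ω
X_C = 1/(ωC) = 25.38 Ω
Branch 1: Z₁ = R = 26.30 Ω
Branch 2 (series LC): Z₂ = j(X_L − X_C) = −j24.07 Ω
Parallel: Z = Z₁Z₂/(Z₁+Z₂), |Z| = 17.76 Ω, ∠Z = -47.53°

17.76 Ω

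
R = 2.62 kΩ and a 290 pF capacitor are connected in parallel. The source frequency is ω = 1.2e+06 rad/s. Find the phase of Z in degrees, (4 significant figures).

-42.36°

X_C = 1/(ωC) = 2874 Ω
Parallel: admittances add. Y = 1/R + jωC
Y = (0.0003817 + j0.0003480) S
|Y| = 0.0005165 S → |Z| = 1/|Y| = 1936 Ω, ∠Z = −∠Y = -42.36°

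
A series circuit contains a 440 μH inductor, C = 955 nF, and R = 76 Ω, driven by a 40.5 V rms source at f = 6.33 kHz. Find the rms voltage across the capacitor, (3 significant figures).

13.9 V

ω = 2πf = 39770 rad/s
X_L = ωL = 17.5 Ω
X_C = 1/(ωC) = 26.3 Ω
Net reactance X = X_L − X_C = -8.83 Ω
Z = 76.0 − j8.83 Ω
|Z| = √(76.0² + 8.83²) = 76.5 Ω
I = V/|Z| = 529 mA
V_C = I·|Z_C| = 0.529 × 26.3 = 13.9 V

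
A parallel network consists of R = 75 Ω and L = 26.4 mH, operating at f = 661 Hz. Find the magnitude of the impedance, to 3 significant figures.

ω = 2πf = 4153 rad/s
X_L = ωL = 110 Ω
Parallel: admittances add. Y = 1/R + 1/(jωL)
Y = (0.0133 − j0.00912) S
|Y| = 0.0162 S → |Z| = 1/|Y| = 61.9 Ω, ∠Z = −∠Y = 34.4°

61.9 Ω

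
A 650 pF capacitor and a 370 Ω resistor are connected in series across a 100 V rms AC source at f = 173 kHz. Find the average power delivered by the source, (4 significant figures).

1.729 W

ω = 2πf = 1.087e+06 rad/s
X_C = 1/(ωC) = 1415 Ω
Z = 370.0 − j1415 Ω
|Z| = √(370.0² + 1415²) = 1463 Ω
∠Z = arctan(-1415/370.0) = -75.35°
I = V/|Z| = 68.36 mA
P = VI cos φ = 100 × 0.06836 × cos(-75.35°) = 1.729 W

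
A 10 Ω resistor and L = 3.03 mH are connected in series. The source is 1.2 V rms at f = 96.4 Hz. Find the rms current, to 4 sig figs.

ω = 2πf = 605.7 rad/s
X_L = ωL = 1.835 Ω
Z = 10.00 + j1.835 Ω
|Z| = √(10.00² + 1.835²) = 10.17 Ω
I = V/|Z| = 1.2/10.17 = 118.0 mA

118.0 mA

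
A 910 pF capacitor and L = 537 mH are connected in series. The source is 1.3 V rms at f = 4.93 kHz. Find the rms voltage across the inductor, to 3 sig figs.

1.15 V

ω = 2πf = 30980 rad/s
X_L = ωL = 16600 Ω
X_C = 1/(ωC) = 35500 Ω
Net reactance X = X_L − X_C = -18800 Ω
Z = − j18800 Ω
|Z| = √(0² + 18800²) = 18800 Ω
I = V/|Z| = 69.0 μA
V_L = I·|Z_L| = 6.9e-05 × 16600 = 1.15 V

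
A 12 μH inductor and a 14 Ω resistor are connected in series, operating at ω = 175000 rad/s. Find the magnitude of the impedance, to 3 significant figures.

X_L = ωL = 2.10 Ω
Z = 14.0 + j2.10 Ω
|Z| = √(14.0² + 2.10²) = 14.2 Ω

14.2 Ω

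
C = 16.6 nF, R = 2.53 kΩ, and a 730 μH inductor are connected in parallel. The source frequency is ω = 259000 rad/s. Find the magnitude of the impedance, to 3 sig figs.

938 Ω

X_L = ωL = 189 Ω
X_C = 1/(ωC) = 233 Ω
Parallel: admittances add. Y = 1/R + 1/(jωL) + jωC
Y = (0.000395 − j0.000990) S
|Y| = 0.00107 S → |Z| = 1/|Y| = 938 Ω, ∠Z = −∠Y = 68.2°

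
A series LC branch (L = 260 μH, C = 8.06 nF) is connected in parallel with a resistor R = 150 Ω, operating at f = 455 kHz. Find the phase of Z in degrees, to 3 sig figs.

ω = 2πf = 2.859e+06 rad/s
X_L = ωL = 743 Ω
X_C = 1/(ωC) = 43.4 Ω
Branch 1: Z₁ = R = 150 Ω
Branch 2 (series LC): Z₂ = j(X_L − X_C) = j700 Ω
Parallel: Z = Z₁Z₂/(Z₁+Z₂), |Z| = 147 Ω, ∠Z = 12.1°

12.1°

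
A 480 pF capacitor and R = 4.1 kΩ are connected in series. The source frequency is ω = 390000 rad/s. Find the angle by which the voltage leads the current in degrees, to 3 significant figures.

-52.5°

X_C = 1/(ωC) = 5340 Ω
Z = 4100 − j5340 Ω
|Z| = √(4100² + 5340²) = 6730 Ω
∠Z = arctan(-5340/4100) = -52.5°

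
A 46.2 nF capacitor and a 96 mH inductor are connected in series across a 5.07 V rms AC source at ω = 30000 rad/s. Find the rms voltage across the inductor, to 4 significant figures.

6.765 V

X_L = ωL = 2880 Ω
X_C = 1/(ωC) = 721.5 Ω
Net reactance X = X_L − X_C = 2158 Ω
Z = j2158 Ω
|Z| = √(0² + 2158²) = 2158 Ω
I = V/|Z| = 2.349 mA
V_L = I·|Z_L| = 0.002349 × 2880 = 6.765 V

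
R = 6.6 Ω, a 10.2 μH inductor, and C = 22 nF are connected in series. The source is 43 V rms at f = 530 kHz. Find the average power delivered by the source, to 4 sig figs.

ω = 2πf = 3.33e+06 rad/s
X_L = ωL = 33.97 Ω
X_C = 1/(ωC) = 13.65 Ω
Net reactance X = X_L − X_C = 20.32 Ω
Z = 6.600 + j20.32 Ω
|Z| = √(6.600² + 20.32²) = 21.36 Ω
∠Z = arctan(20.32/6.600) = 72.00°
I = V/|Z| = 2.013 A
P = VI cos φ = 43 × 2.013 × cos(72.00°) = 26.74 W

26.74 W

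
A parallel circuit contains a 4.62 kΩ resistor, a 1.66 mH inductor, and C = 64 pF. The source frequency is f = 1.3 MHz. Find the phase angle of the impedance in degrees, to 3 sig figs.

ω = 2πf = 8.168e+06 rad/s
X_L = ωL = 13600 Ω
X_C = 1/(ωC) = 1910 Ω
Parallel: admittances add. Y = 1/R + 1/(jωL) + jωC
Y = (0.000216 + j0.000449) S
|Y| = 0.000498 S → |Z| = 1/|Y| = 2010 Ω, ∠Z = −∠Y = -64.3°

-64.3°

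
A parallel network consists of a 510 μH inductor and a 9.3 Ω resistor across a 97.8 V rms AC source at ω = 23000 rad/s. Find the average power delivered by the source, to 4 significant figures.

X_L = ωL = 11.73 Ω
Parallel: admittances add. Y = 1/R + 1/(jωL)
Y = (0.1075 − j0.08525) S
|Y| = 0.1372 S → |Z| = 1/|Y| = 7.287 Ω, ∠Z = −∠Y = 38.41°
I = V/|Z| = 13.42 A
P = VI cos φ = 97.8 × 13.42 × cos(38.41°) = 1.028 kW

1.028 kW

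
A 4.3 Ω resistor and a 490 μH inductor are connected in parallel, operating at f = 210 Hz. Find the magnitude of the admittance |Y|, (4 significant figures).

ω = 2πf = 1319 rad/s
X_L = ωL = 0.6465 Ω
Parallel: admittances add. Y = 1/R + 1/(jωL)
Y = (0.2326 − j1.547) S
|Y| = 1.564 S → |Z| = 1/|Y| = 0.6394 Ω, ∠Z = −∠Y = 81.45°

1.564 S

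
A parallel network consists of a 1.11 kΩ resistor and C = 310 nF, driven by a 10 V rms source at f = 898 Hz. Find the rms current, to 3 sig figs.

ω = 2πf = 5642 rad/s
X_C = 1/(ωC) = 572 Ω
Parallel: admittances add. Y = 1/R + jωC
Y = (0.000901 + j0.00175) S
|Y| = 0.00197 S → |Z| = 1/|Y| = 508 Ω, ∠Z = −∠Y = -62.7°
I = V/|Z| = 10/508 = 19.7 mA

19.7 mA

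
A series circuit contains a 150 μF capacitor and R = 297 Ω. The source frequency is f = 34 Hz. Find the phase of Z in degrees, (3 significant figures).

ω = 2πf = 213.6 rad/s
X_C = 1/(ωC) = 31.2 Ω
Z = 297 − j31.2 Ω
|Z| = √(297² + 31.2²) = 299 Ω
∠Z = arctan(-31.2/297) = -6.00°

-6.00°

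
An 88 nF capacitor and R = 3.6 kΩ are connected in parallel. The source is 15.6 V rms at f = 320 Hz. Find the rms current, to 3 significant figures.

ω = 2πf = 2011 rad/s
X_C = 1/(ωC) = 5650 Ω
Parallel: admittances add. Y = 1/R + jωC
Y = (0.000278 + j0.000177) S
|Y| = 0.000329 S → |Z| = 1/|Y| = 3040 Ω, ∠Z = −∠Y = -32.5°
I = V/|Z| = 15.6/3040 = 5.14 mA

5.14 mA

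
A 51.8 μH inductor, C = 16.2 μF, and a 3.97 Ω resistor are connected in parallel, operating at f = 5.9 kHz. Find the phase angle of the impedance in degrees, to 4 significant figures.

ω = 2πf = 37070 rad/s
X_L = ωL = 1.920 Ω
X_C = 1/(ωC) = 1.665 Ω
Parallel: admittances add. Y = 1/R + 1/(jωL) + jωC
Y = (0.2519 + j0.07979) S
|Y| = 0.2642 S → |Z| = 1/|Y| = 3.785 Ω, ∠Z = −∠Y = -17.58°

-17.58°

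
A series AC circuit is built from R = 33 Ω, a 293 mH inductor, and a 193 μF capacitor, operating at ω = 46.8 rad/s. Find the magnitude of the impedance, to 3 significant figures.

X_L = ωL = 13.7 Ω
X_C = 1/(ωC) = 111 Ω
Net reactance X = X_L − X_C = -97.0 Ω
Z = 33.0 − j97.0 Ω
|Z| = √(33.0² + 97.0²) = 102 Ω

102 Ω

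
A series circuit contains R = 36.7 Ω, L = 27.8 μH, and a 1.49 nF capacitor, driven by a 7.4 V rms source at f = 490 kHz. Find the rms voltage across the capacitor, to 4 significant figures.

11.74 V

ω = 2πf = 3.079e+06 rad/s
X_L = ωL = 85.59 Ω
X_C = 1/(ωC) = 218.0 Ω
Net reactance X = X_L − X_C = -132.4 Ω
Z = 36.70 − j132.4 Ω
|Z| = √(36.70² + 132.4²) = 137.4 Ω
I = V/|Z| = 53.86 mA
V_C = I·|Z_C| = 0.05386 × 218.0 = 11.74 V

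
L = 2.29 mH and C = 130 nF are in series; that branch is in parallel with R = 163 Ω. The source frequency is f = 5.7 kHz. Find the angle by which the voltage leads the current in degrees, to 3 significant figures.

ω = 2πf = 35810 rad/s
X_L = ωL = 82.0 Ω
X_C = 1/(ωC) = 215 Ω
Branch 1: Z₁ = R = 163 Ω
Branch 2 (series LC): Z₂ = j(X_L − X_C) = −j133 Ω
Parallel: Z = Z₁Z₂/(Z₁+Z₂), |Z| = 103 Ω, ∠Z = -50.8°

-50.8°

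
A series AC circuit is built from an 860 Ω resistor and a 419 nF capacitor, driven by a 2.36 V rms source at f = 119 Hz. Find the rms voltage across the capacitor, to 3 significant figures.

2.28 V

ω = 2πf = 747.7 rad/s
X_C = 1/(ωC) = 3190 Ω
Z = 860 − j3190 Ω
|Z| = √(860² + 3190²) = 3310 Ω
I = V/|Z| = 714 μA
V_C = I·|Z_C| = 0.000714 × 3190 = 2.28 V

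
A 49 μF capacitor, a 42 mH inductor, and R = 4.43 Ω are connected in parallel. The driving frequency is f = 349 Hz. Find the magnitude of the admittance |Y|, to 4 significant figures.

245.5 mS

ω = 2πf = 2193 rad/s
X_L = ωL = 92.10 Ω
X_C = 1/(ωC) = 9.307 Ω
Parallel: admittances add. Y = 1/R + 1/(jωL) + jωC
Y = (0.2257 + j0.09659) S
|Y| = 0.2455 S → |Z| = 1/|Y| = 4.073 Ω, ∠Z = −∠Y = -23.17°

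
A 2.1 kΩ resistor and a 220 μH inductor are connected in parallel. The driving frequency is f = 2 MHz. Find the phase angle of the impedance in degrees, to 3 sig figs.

37.2°

ω = 2πf = 1.257e+07 rad/s
X_L = ωL = 2760 Ω
Parallel: admittances add. Y = 1/R + 1/(jωL)
Y = (0.000476 − j0.000362) S
|Y| = 0.000598 S → |Z| = 1/|Y| = 1670 Ω, ∠Z = −∠Y = 37.2°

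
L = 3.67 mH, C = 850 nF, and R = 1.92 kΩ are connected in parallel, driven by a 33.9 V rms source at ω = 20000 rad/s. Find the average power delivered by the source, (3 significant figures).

599 mW

X_L = ωL = 73.4 Ω
X_C = 1/(ωC) = 58.8 Ω
Parallel: admittances add. Y = 1/R + 1/(jωL) + jωC
Y = (0.000521 + j0.00338) S
|Y| = 0.00342 S → |Z| = 1/|Y| = 293 Ω, ∠Z = −∠Y = -81.2°
I = V/|Z| = 116 mA
P = VI cos φ = 33.9 × 0.116 × cos(-81.2°) = 599 mW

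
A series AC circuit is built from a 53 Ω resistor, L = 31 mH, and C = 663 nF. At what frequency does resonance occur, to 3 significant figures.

ω₀ = 1/√(LC) = 1/√(0.031 × 6.63e-07) = 6975 rad/s
f₀ = ω₀/(2π) = 1.11 kHz

1.11 kHz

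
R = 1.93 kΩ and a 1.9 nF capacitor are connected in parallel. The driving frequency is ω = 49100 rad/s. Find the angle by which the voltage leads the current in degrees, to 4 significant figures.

-10.21°

X_C = 1/(ωC) = 10720 Ω
Parallel: admittances add. Y = 1/R + jωC
Y = (0.0005181 + j9.329e-05) S
|Y| = 0.0005265 S → |Z| = 1/|Y| = 1899 Ω, ∠Z = −∠Y = -10.21°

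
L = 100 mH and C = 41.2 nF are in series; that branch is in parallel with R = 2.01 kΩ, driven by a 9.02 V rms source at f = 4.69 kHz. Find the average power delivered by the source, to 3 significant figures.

40.5 mW

ω = 2πf = 29470 rad/s
X_L = ωL = 2950 Ω
X_C = 1/(ωC) = 824 Ω
Branch 1: Z₁ = R = 2010 Ω
Branch 2 (series LC): Z₂ = j(X_L − X_C) = j2120 Ω
Parallel: Z = Z₁Z₂/(Z₁+Z₂), |Z| = 1460 Ω, ∠Z = 43.4°
I = V/|Z| = 6.18 mA
P = VI cos φ = 9.02 × 0.00618 × cos(43.4°) = 40.5 mW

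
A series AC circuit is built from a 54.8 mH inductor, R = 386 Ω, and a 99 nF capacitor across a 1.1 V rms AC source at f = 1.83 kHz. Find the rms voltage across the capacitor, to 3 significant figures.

ω = 2πf = 11500 rad/s
X_L = ωL = 630 Ω
X_C = 1/(ωC) = 878 Ω
Net reactance X = X_L − X_C = -248 Ω
Z = 386 − j248 Ω
|Z| = √(386² + 248²) = 459 Ω
I = V/|Z| = 2.40 mA
V_C = I·|Z_C| = 0.00240 × 878 = 2.11 V

2.11 V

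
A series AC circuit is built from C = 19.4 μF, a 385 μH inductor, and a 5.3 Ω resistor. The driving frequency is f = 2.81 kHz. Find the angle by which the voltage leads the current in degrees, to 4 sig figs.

36.19°

ω = 2πf = 17660 rad/s
X_L = ωL = 6.797 Ω
X_C = 1/(ωC) = 2.920 Ω
Net reactance X = X_L − X_C = 3.878 Ω
Z = 5.300 + j3.878 Ω
|Z| = √(5.300² + 3.878²) = 6.567 Ω
∠Z = arctan(3.878/5.300) = 36.19°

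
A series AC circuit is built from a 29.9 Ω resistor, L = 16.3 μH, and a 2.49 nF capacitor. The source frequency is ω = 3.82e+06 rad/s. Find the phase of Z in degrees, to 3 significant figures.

-55.1°

X_L = ωL = 62.3 Ω
X_C = 1/(ωC) = 105 Ω
Net reactance X = X_L − X_C = -42.9 Ω
Z = 29.9 − j42.9 Ω
|Z| = √(29.9² + 42.9²) = 52.3 Ω
∠Z = arctan(-42.9/29.9) = -55.1°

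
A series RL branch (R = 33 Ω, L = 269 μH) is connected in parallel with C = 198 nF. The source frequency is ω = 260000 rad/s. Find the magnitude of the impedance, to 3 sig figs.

24.9 Ω

X_L = ωL = 69.9 Ω
X_C = 1/(ωC) = 19.4 Ω
Branch 1 (R+jX_L): Z₁ = 33.0 + j69.9 Ω, |Z₁| = 77.3 Ω
Branch 2 (−jX_C): Z₂ = −j19.4 Ω
Parallel: Z = Z₁Z₂/(Z₁+Z₂), |Z| = 24.9 Ω, ∠Z = -82.1°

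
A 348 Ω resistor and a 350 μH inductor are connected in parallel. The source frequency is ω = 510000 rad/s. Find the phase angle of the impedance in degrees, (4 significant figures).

62.85°

X_L = ωL = 178.5 Ω
Parallel: admittances add. Y = 1/R + 1/(jωL)
Y = (0.002874 − j0.005602) S
|Y| = 0.006296 S → |Z| = 1/|Y| = 158.8 Ω, ∠Z = −∠Y = 62.85°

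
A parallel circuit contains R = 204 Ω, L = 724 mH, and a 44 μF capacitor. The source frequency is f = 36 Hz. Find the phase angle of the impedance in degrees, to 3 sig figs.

-38.1°

ω = 2πf = 226.2 rad/s
X_L = ωL = 164 Ω
X_C = 1/(ωC) = 100 Ω
Parallel: admittances add. Y = 1/R + 1/(jωL) + jωC
Y = (0.00490 + j0.00385) S
|Y| = 0.00623 S → |Z| = 1/|Y| = 160 Ω, ∠Z = −∠Y = -38.1°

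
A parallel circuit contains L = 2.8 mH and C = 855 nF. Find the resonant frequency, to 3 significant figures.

ω₀ = 1/√(LC) = 1/√(0.0028 × 8.55e-07) = 20440 rad/s
f₀ = ω₀/(2π) = 3.25 kHz

3.25 kHz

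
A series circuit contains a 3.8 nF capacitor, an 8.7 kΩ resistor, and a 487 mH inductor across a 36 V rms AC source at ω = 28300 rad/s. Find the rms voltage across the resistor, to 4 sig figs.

X_L = ωL = 13780 Ω
X_C = 1/(ωC) = 9299 Ω
Net reactance X = X_L − X_C = 4483 Ω
Z = 8700 + j4483 Ω
|Z| = √(8700² + 4483²) = 9787 Ω
I = V/|Z| = 3.678 mA
V_R = I·|Z_R| = 0.003678 × 8700 = 32.00 V

32.00 V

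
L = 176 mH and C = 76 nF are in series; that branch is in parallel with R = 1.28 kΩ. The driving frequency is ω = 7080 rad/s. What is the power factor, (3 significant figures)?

X_L = ωL = 1250 Ω
X_C = 1/(ωC) = 1860 Ω
Branch 1: Z₁ = R = 1280 Ω
Branch 2 (series LC): Z₂ = j(X_L − X_C) = −j612 Ω
Parallel: Z = Z₁Z₂/(Z₁+Z₂), |Z| = 552 Ω, ∠Z = -64.4°
cos φ = cos(-64.4°) = 0.432

0.432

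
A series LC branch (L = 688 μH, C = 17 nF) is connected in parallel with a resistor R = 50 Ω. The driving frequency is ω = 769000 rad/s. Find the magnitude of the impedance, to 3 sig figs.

49.7 Ω

X_L = ωL = 529 Ω
X_C = 1/(ωC) = 76.5 Ω
Branch 1: Z₁ = R = 50.0 Ω
Branch 2 (series LC): Z₂ = j(X_L − X_C) = j453 Ω
Parallel: Z = Z₁Z₂/(Z₁+Z₂), |Z| = 49.7 Ω, ∠Z = 6.30°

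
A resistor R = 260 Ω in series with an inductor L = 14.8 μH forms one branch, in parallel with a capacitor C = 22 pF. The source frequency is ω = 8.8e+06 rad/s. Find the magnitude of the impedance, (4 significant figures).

297.9 Ω

X_L = ωL = 130.2 Ω
X_C = 1/(ωC) = 5165 Ω
Branch 1 (R+jX_L): Z₁ = 260.0 + j130.2 Ω, |Z₁| = 290.8 Ω
Branch 2 (−jX_C): Z₂ = −j5165 Ω
Parallel: Z = Z₁Z₂/(Z₁+Z₂), |Z| = 297.9 Ω, ∠Z = 23.65°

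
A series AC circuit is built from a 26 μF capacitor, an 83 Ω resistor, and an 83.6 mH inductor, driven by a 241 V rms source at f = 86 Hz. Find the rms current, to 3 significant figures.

2.77 A

ω = 2πf = 540.4 rad/s
X_L = ωL = 45.2 Ω
X_C = 1/(ωC) = 71.2 Ω
Net reactance X = X_L − X_C = -26.0 Ω
Z = 83.0 − j26.0 Ω
|Z| = √(83.0² + 26.0²) = 87.0 Ω
I = V/|Z| = 241/87.0 = 2.77 A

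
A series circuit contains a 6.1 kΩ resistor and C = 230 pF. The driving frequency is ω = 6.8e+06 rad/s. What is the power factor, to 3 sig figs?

X_C = 1/(ωC) = 639 Ω
Z = 6100 − j639 Ω
|Z| = √(6100² + 639²) = 6130 Ω
∠Z = arctan(-639/6100) = -5.98°
cos φ = cos(-5.98°) = 0.995

0.995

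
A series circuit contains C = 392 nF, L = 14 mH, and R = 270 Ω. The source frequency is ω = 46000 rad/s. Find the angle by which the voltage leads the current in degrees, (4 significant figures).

X_L = ωL = 644.0 Ω
X_C = 1/(ωC) = 55.46 Ω
Net reactance X = X_L − X_C = 588.5 Ω
Z = 270.0 + j588.5 Ω
|Z| = √(270.0² + 588.5²) = 647.5 Ω
∠Z = arctan(588.5/270.0) = 65.36°

65.36°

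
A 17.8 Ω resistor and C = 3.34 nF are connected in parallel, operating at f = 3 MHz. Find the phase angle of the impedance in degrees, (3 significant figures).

-48.3°

ω = 2πf = 1.885e+07 rad/s
X_C = 1/(ωC) = 15.9 Ω
Parallel: admittances add. Y = 1/R + jωC
Y = (0.0562 + j0.0630) S
|Y| = 0.0844 S → |Z| = 1/|Y| = 11.9 Ω, ∠Z = −∠Y = -48.3°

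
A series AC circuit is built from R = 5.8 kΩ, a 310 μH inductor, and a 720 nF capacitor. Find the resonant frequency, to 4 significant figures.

10.65 kHz

ω₀ = 1/√(LC) = 1/√(0.00031 × 7.2e-07) = 66930 rad/s
f₀ = ω₀/(2π) = 10.65 kHz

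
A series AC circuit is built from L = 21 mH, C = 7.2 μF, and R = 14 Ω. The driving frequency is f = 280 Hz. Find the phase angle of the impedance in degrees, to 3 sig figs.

ω = 2πf = 1759 rad/s
X_L = ωL = 36.9 Ω
X_C = 1/(ωC) = 78.9 Ω
Net reactance X = X_L − X_C = -42.0 Ω
Z = 14.0 − j42.0 Ω
|Z| = √(14.0² + 42.0²) = 44.3 Ω
∠Z = arctan(-42.0/14.0) = -71.6°

-71.6°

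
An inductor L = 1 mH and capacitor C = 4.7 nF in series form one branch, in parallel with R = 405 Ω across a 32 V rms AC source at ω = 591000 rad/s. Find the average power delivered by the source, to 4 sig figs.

2.528 W

X_L = ωL = 591.0 Ω
X_C = 1/(ωC) = 360.0 Ω
Branch 1: Z₁ = R = 405.0 Ω
Branch 2 (series LC): Z₂ = j(X_L − X_C) = j231.0 Ω
Parallel: Z = Z₁Z₂/(Z₁+Z₂), |Z| = 200.6 Ω, ∠Z = 60.30°
I = V/|Z| = 159.5 mA
P = VI cos φ = 32 × 0.1595 × cos(60.30°) = 2.528 W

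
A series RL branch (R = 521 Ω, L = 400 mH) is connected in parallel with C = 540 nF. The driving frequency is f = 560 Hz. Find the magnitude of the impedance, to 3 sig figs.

772 Ω

ω = 2πf = 3519 rad/s
X_L = ωL = 1410 Ω
X_C = 1/(ωC) = 526 Ω
Branch 1 (R+jX_L): Z₁ = 521 + j1410 Ω, |Z₁| = 1500 Ω
Branch 2 (−jX_C): Z₂ = −j526 Ω
Parallel: Z = Z₁Z₂/(Z₁+Z₂), |Z| = 772 Ω, ∠Z = -79.7°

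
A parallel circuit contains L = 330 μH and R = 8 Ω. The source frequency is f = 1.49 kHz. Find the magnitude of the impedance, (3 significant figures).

ω = 2πf = 9362 rad/s
X_L = ωL = 3.09 Ω
Parallel: admittances add. Y = 1/R + 1/(jωL)
Y = (0.125 − j0.324) S
|Y| = 0.347 S → |Z| = 1/|Y| = 2.88 Ω, ∠Z = −∠Y = 68.9°

2.88 Ω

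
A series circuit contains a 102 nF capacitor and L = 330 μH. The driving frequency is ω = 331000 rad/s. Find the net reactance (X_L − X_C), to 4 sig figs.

X_L = ωL = 109.2 Ω
X_C = 1/(ωC) = 29.62 Ω
X = 109.2 − 29.62 = 79.61 Ω

79.61 Ω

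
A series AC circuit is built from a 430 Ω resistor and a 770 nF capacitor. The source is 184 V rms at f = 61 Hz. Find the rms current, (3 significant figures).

ω = 2πf = 383.3 rad/s
X_C = 1/(ωC) = 3390 Ω
Z = 430 − j3390 Ω
|Z| = √(430² + 3390²) = 3420 Ω
I = V/|Z| = 184/3420 = 53.9 mA

53.9 mA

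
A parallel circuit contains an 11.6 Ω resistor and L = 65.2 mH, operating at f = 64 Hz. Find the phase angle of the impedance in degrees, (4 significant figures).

ω = 2πf = 402.1 rad/s
X_L = ωL = 26.22 Ω
Parallel: admittances add. Y = 1/R + 1/(jωL)
Y = (0.08621 − j0.03814) S
|Y| = 0.09427 S → |Z| = 1/|Y| = 10.61 Ω, ∠Z = −∠Y = 23.87°

23.87°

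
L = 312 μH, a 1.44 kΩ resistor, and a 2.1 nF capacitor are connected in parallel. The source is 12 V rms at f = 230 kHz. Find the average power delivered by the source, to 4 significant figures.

100.0 mW

ω = 2πf = 1.445e+06 rad/s
X_L = ωL = 450.9 Ω
X_C = 1/(ωC) = 329.5 Ω
Parallel: admittances add. Y = 1/R + 1/(jωL) + jωC
Y = (0.0006944 + j0.0008169) S
|Y| = 0.001072 S → |Z| = 1/|Y| = 932.7 Ω, ∠Z = −∠Y = -49.63°
I = V/|Z| = 12.87 mA
P = VI cos φ = 12 × 0.01287 × cos(-49.63°) = 100.0 mW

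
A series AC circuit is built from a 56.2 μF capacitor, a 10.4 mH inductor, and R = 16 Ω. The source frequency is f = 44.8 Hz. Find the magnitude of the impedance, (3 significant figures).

ω = 2πf = 281.5 rad/s
X_L = ωL = 2.93 Ω
X_C = 1/(ωC) = 63.2 Ω
Net reactance X = X_L − X_C = -60.3 Ω
Z = 16.0 − j60.3 Ω
|Z| = √(16.0² + 60.3²) = 62.4 Ω

62.4 Ω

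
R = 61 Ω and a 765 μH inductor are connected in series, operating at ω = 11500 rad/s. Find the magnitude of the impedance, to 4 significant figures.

X_L = ωL = 8.797 Ω
Z = 61.00 + j8.797 Ω
|Z| = √(61.00² + 8.797²) = 61.63 Ω

61.63 Ω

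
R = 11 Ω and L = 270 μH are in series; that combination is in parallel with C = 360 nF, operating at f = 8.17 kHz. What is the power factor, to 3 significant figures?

ω = 2πf = 51330 rad/s
X_L = ωL = 13.9 Ω
X_C = 1/(ωC) = 54.1 Ω
Branch 1 (R+jX_L): Z₁ = 11.0 + j13.9 Ω, |Z₁| = 17.7 Ω
Branch 2 (−jX_C): Z₂ = −j54.1 Ω
Parallel: Z = Z₁Z₂/(Z₁+Z₂), |Z| = 22.9 Ω, ∠Z = 36.3°
cos φ = cos(36.3°) = 0.806

0.806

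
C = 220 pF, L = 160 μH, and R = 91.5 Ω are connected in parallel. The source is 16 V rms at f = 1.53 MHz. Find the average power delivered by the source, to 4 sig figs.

2.798 W

ω = 2πf = 9.613e+06 rad/s
X_L = ωL = 1538 Ω
X_C = 1/(ωC) = 472.8 Ω
Parallel: admittances add. Y = 1/R + 1/(jωL) + jωC
Y = (0.01093 + j0.001465) S
|Y| = 0.01103 S → |Z| = 1/|Y| = 90.69 Ω, ∠Z = −∠Y = -7.634°
I = V/|Z| = 176.4 mA
P = VI cos φ = 16 × 0.1764 × cos(-7.634°) = 2.798 W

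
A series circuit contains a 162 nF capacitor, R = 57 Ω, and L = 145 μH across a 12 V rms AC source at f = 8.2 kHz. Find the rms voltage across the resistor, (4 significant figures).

5.430 V

ω = 2πf = 51520 rad/s
X_L = ωL = 7.471 Ω
X_C = 1/(ωC) = 119.8 Ω
Net reactance X = X_L − X_C = -112.3 Ω
Z = 57.00 − j112.3 Ω
|Z| = √(57.00² + 112.3²) = 126.0 Ω
I = V/|Z| = 95.26 mA
V_R = I·|Z_R| = 0.09526 × 57.00 = 5.430 V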